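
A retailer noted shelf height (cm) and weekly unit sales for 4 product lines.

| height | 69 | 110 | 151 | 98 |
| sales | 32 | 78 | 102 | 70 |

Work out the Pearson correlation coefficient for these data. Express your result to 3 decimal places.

n = 4, Σx = 428, Σy = 282, Σx² = 49266, Σy² = 22412, Σxy = 33050
nΣxy − ΣxΣy = 132200 − 120696 = 11504
nΣx² − (Σx)² = 197064 − 183184 = 13880; nΣy² − (Σy)² = 89648 − 79524 = 10124
r = 11504 / √(13880 × 10124) = 11504 / 11854.1605 ≈ 0.970

0.970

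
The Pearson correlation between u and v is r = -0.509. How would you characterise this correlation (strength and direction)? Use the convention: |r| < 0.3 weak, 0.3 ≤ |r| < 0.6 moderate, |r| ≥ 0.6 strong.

moderate negative

r = -0.509 < 0 so the relationship is negative.
|r| = 0.509, which falls in the moderate range.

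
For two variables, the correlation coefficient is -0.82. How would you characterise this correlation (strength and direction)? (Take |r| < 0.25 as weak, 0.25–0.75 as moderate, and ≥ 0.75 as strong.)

r = -0.82 < 0 so the relationship is negative.
|r| = 0.82, which falls in the strong range.

strong negative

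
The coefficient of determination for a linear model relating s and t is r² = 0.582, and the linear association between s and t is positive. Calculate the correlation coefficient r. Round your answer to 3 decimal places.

0.763

|r| = √0.582 = 0.763
The association is positive, so r = 0.763.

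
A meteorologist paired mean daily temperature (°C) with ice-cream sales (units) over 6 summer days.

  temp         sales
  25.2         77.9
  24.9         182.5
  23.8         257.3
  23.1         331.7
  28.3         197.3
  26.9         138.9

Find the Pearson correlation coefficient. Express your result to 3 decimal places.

-0.535

n = 6, Σx = 152.2, Σy = 1185.6, Σx² = 3879.6, Σy² = 273823.34, Σxy = 29613.34
nΣxy − ΣxΣy = 177680.04 − 180448.32 = -2768.28
nΣx² − (Σx)² = 23277.6 − 23164.84 = 112.76; nΣy² − (Σy)² = 1642940.04 − 1405647.36 = 237292.68
r = -2768.28 / √(112.76 × 237292.68) = -2768.28 / 5172.7287 ≈ -0.535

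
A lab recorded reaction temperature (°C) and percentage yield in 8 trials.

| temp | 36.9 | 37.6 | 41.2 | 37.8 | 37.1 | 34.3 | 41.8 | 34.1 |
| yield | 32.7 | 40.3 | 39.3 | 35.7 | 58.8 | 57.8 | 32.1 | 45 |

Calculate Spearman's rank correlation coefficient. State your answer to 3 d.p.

-0.595

Rank temp: 3, 5, 7, 6, 4, 2, 8, 1
Rank yield: 2, 5, 4, 3, 8, 7, 1, 6
d = rank(temp) − rank(yield): 1, 0, 3, 3, -4, -5, 7, -5; Σd² = 134
ρ = 1 − 6Σd² / [n(n²−1)] = 1 − 6×134 / (8×63) = 1 − 804/504 ≈ -0.595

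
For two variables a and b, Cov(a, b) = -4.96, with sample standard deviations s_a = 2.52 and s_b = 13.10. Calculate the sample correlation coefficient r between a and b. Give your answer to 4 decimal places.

r = Cov(a,b) / (s_a · s_b) = -4.96 / (2.52 × 13.10)
  = -4.96 / 33.0120 ≈ -0.1502

-0.1502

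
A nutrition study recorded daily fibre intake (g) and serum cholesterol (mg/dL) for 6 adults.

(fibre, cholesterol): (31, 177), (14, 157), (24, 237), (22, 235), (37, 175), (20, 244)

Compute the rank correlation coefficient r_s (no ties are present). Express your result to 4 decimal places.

-0.0857

Rank fibre: 5, 1, 4, 3, 6, 2
Rank cholesterol: 3, 1, 5, 4, 2, 6
d = rank(fibre) − rank(cholesterol): 2, 0, -1, -1, 4, -4; Σd² = 38
ρ = 1 − 6Σd² / [n(n²−1)] = 1 − 6×38 / (6×35) = 1 − 228/210 ≈ -0.0857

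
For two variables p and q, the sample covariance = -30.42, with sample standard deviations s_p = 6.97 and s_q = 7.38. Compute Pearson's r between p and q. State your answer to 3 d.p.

-0.591

r = Cov(p,q) / (s_p · s_q) = -30.42 / (6.97 × 7.38)
  = -30.42 / 51.4386 ≈ -0.591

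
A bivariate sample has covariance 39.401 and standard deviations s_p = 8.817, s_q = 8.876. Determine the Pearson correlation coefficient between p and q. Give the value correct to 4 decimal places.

r = Cov(p,q) / (s_p · s_q) = 39.401 / (8.817 × 8.876)
  = 39.401 / 78.2597 ≈ 0.5035

0.5035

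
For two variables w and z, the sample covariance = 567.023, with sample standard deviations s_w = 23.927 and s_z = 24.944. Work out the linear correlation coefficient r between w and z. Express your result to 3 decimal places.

0.950

r = Cov(w,z) / (s_w · s_z) = 567.023 / (23.927 × 24.944)
  = 567.023 / 596.8351 ≈ 0.950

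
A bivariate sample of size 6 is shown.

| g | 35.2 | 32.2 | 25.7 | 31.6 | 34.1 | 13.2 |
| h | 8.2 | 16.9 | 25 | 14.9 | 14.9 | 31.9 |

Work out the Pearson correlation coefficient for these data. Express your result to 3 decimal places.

n = 6, Σg = 172, Σh = 111.8, Σg² = 5271.98, Σh² = 2439.48, Σgh = 2875.33
nΣgh − ΣgΣh = 17251.98 − 19229.6 = -1977.62
nΣg² − (Σg)² = 31631.88 − 29584 = 2047.88; nΣh² − (Σh)² = 14636.88 − 12499.24 = 2137.64
r = -1977.62 / √(2047.88 × 2137.64) = -1977.62 / 2092.2787 ≈ -0.945

-0.945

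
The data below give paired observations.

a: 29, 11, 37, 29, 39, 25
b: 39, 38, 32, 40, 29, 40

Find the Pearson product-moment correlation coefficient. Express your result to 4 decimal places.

n = 6, Σa = 170, Σb = 218, Σa² = 5318, Σb² = 8030, Σab = 6024
nΣab − ΣaΣb = 36144 − 37060 = -916
nΣa² − (Σa)² = 31908 − 28900 = 3008; nΣb² − (Σb)² = 48180 − 47524 = 656
r = -916 / √(3008 × 656) = -916 / 1404.7235 ≈ -0.6521

-0.6521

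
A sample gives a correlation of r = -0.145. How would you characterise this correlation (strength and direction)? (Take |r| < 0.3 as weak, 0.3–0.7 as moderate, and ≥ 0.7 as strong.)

weak negative

r = -0.145 < 0 so the relationship is negative.
|r| = 0.145, which falls in the weak range.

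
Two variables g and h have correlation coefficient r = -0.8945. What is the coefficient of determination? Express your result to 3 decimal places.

0.800

r² = (-0.8945)² = 0.800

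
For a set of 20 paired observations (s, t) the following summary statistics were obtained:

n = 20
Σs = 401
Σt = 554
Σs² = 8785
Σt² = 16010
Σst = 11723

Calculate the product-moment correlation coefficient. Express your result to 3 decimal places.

r = (nΣst − ΣsΣt) / √[(nΣs² − (Σs)²)(nΣt² − (Σt)²)]
Numerator: 20×11723 − 401×554 = 12306
Denominator: √[(175700 − 160801)(320200 − 306916)] = √[14899 × 13284] = 14068.3445
r = 12306 / 14068.3445 ≈ 0.875

0.875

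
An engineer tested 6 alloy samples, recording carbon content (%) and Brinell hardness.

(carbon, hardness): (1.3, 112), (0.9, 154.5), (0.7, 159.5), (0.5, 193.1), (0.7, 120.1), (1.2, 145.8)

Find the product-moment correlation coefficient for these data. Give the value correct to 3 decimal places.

-0.653

n = 6, Σx = 5.3, Σy = 885, Σx² = 5.17, Σy² = 134823.76, Σxy = 751.88
nΣxy − ΣxΣy = 4511.28 − 4690.5 = -179.22
nΣx² − (Σx)² = 31.02 − 28.09 = 2.93; nΣy² − (Σy)² = 808942.56 − 783225 = 25717.56
r = -179.22 / √(2.93 × 25717.56) = -179.22 / 274.5040 ≈ -0.653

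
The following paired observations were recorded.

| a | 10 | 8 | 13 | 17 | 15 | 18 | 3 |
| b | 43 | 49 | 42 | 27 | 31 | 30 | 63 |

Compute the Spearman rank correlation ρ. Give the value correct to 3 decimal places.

-0.964

Rank a: 3, 2, 4, 6, 5, 7, 1
Rank b: 5, 6, 4, 1, 3, 2, 7
d = rank(a) − rank(b): -2, -4, 0, 5, 2, 5, -6; Σd² = 110
ρ = 1 − 6Σd² / [n(n²−1)] = 1 − 6×110 / (7×48) = 1 − 660/336 ≈ -0.964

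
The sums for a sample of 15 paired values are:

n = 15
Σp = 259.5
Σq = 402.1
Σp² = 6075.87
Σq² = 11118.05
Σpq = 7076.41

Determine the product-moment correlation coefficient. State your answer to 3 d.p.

0.164

r = (nΣpq − ΣpΣq) / √[(nΣp² − (Σp)²)(nΣq² − (Σq)²)]
Numerator: 15×7076.41 − 259.5×402.1 = 1801.2
Denominator: √[(91138.05 − 67340.25)(166770.75 − 161684.41)] = √[23797.8 × 5086.34] = 11001.9863
r = 1801.2 / 11001.9863 ≈ 0.164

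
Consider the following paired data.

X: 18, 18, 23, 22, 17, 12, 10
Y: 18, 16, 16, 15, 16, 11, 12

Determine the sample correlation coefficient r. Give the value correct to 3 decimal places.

n = 7, ΣX = 120, ΣY = 104, ΣX² = 2194, ΣY² = 1582, ΣXY = 1834
nΣXY − ΣXΣY = 12838 − 12480 = 358
nΣX² − (ΣX)² = 15358 − 14400 = 958; nΣY² − (ΣY)² = 11074 − 10816 = 258
r = 358 / √(958 × 258) = 358 / 497.1559 ≈ 0.720

0.720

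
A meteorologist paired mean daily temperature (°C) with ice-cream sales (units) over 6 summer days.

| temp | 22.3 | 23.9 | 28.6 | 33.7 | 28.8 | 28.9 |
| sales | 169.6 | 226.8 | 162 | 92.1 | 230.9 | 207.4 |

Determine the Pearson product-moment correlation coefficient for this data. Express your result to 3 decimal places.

n = 6, Σx = 166.2, Σy = 1088.8, Σx² = 4686.8, Σy² = 211258.38, Σxy = 29583.35
nΣxy − ΣxΣy = 177500.1 − 180958.56 = -3458.46
nΣx² − (Σx)² = 28120.8 − 27622.44 = 498.36; nΣy² − (Σy)² = 1267550.28 − 1185485.44 = 82064.84
r = -3458.46 / √(498.36 × 82064.84) = -3458.46 / 6395.1414 ≈ -0.541

-0.541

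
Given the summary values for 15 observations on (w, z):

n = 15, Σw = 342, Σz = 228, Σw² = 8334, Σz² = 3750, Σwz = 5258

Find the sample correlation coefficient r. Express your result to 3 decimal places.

0.153

r = (nΣwz − ΣwΣz) / √[(nΣw² − (Σw)²)(nΣz² − (Σz)²)]
Numerator: 15×5258 − 342×228 = 894
Denominator: √[(125010 − 116964)(56250 − 51984)] = √[8046 × 4266] = 5858.6889
r = 894 / 5858.6889 ≈ 0.153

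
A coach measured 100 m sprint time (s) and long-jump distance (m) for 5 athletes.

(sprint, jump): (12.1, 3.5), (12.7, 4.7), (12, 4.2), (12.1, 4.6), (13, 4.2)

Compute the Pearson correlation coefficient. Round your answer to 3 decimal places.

0.291

n = 5, Σx = 61.9, Σy = 21.2, Σx² = 767.11, Σy² = 90.78, Σxy = 262.7
nΣxy − ΣxΣy = 1313.5 − 1312.28 = 1.22
nΣx² − (Σx)² = 3835.55 − 3831.61 = 3.94; nΣy² − (Σy)² = 453.9 − 449.44 = 4.46
r = 1.22 / √(3.94 × 4.46) = 1.22 / 4.1919 ≈ 0.291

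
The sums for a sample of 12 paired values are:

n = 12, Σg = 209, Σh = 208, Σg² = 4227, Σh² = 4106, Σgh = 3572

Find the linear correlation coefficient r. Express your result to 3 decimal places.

r = (nΣgh − ΣgΣh) / √[(nΣg² − (Σg)²)(nΣh² − (Σh)²)]
Numerator: 12×3572 − 209×208 = -608
Denominator: √[(50724 − 43681)(49272 − 43264)] = √[7043 × 6008] = 6504.9477
r = -608 / 6504.9477 ≈ -0.093

-0.093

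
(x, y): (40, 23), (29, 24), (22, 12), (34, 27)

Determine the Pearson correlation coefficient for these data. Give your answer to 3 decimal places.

0.736

n = 4, Σx = 125, Σy = 86, Σx² = 4081, Σy² = 1978, Σxy = 2798
nΣxy − ΣxΣy = 11192 − 10750 = 442
nΣx² − (Σx)² = 16324 − 15625 = 699; nΣy² − (Σy)² = 7912 − 7396 = 516
r = 442 / √(699 × 516) = 442 / 600.5697 ≈ 0.736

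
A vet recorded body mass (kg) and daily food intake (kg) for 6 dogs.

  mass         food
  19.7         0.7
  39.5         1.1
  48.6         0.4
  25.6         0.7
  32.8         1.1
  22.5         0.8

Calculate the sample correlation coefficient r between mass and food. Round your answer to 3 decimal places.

n = 6, Σx = 188.7, Σy = 4.8, Σx² = 6547.75, Σy² = 4.2, Σxy = 148.68
nΣxy − ΣxΣy = 892.08 − 905.76 = -13.68
nΣx² − (Σx)² = 39286.5 − 35607.69 = 3678.81; nΣy² − (Σy)² = 25.2 − 23.04 = 2.16
r = -13.68 / √(3678.81 × 2.16) = -13.68 / 89.1416 ≈ -0.153

-0.153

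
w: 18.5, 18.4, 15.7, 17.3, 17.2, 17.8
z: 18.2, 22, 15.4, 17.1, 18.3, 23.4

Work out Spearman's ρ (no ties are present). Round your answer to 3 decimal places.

0.486

Rank w: 6, 5, 1, 3, 2, 4
Rank z: 3, 5, 1, 2, 4, 6
d = rank(w) − rank(z): 3, 0, 0, 1, -2, -2; Σd² = 18
ρ = 1 − 6Σd² / [n(n²−1)] = 1 − 6×18 / (6×35) = 1 − 108/210 ≈ 0.486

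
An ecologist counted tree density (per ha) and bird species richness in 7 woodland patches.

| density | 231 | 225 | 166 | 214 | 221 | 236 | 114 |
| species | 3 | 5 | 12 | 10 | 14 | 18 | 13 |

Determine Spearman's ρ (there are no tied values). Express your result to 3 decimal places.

Rank density: 6, 5, 2, 3, 4, 7, 1
Rank species: 1, 2, 4, 3, 6, 7, 5
d = rank(density) − rank(species): 5, 3, -2, 0, -2, 0, -4; Σd² = 58
ρ = 1 − 6Σd² / [n(n²−1)] = 1 − 6×58 / (7×48) = 1 − 348/336 ≈ -0.036

-0.036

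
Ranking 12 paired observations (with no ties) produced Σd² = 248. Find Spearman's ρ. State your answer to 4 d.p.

0.1329

ρ = 1 − 6Σd² / [n(n²−1)] = 1 − 6×248 / (12×143)
  = 1 − 1488/1716 = 1 − 0.86713 ≈ 0.1329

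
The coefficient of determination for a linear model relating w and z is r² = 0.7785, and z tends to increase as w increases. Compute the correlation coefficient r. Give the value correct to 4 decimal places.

|r| = √0.7785 = 0.8823
The association is positive, so r = 0.8823.

0.8823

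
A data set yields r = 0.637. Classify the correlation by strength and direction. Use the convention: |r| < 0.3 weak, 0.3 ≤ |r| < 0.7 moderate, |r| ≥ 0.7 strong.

r = 0.637 > 0 so the relationship is positive.
|r| = 0.637, which falls in the moderate range.

moderate positive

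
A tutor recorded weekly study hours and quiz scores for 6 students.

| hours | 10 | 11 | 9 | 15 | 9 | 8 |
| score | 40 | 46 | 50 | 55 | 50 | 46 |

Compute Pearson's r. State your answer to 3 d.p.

0.525

n = 6, Σx = 62, Σy = 287, Σx² = 672, Σy² = 13857, Σxy = 2999
nΣxy − ΣxΣy = 17994 − 17794 = 200
nΣx² − (Σx)² = 4032 − 3844 = 188; nΣy² − (Σy)² = 83142 − 82369 = 773
r = 200 / √(188 × 773) = 200 / 381.2139 ≈ 0.525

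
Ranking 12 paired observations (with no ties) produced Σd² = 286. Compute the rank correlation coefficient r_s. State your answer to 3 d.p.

ρ = 1 − 6Σd² / [n(n²−1)] = 1 − 6×286 / (12×143)
  = 1 − 1716/1716 = 1 − 1.0000 ≈ 0.000

0.000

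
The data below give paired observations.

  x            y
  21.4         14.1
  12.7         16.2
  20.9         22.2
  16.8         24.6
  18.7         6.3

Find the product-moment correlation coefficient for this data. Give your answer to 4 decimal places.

-0.0686

n = 5, Σx = 90.5, Σy = 83.4, Σx² = 1687.99, Σy² = 1598.94, Σxy = 1502.55
nΣxy − ΣxΣy = 7512.75 − 7547.7 = -34.95
nΣx² − (Σx)² = 8439.95 − 8190.25 = 249.7; nΣy² − (Σy)² = 7994.7 − 6955.56 = 1039.14
r = -34.95 / √(249.7 × 1039.14) = -34.95 / 509.3852 ≈ -0.0686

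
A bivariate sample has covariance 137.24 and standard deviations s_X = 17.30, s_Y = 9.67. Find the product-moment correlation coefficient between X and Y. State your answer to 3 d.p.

r = Cov(X,Y) / (s_X · s_Y) = 137.24 / (17.30 × 9.67)
  = 137.24 / 167.2910 ≈ 0.820

0.820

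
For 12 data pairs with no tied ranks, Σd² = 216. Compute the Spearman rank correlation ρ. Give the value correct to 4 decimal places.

ρ = 1 − 6Σd² / [n(n²−1)] = 1 − 6×216 / (12×143)
  = 1 − 1296/1716 = 1 − 0.75524 ≈ 0.2448

0.2448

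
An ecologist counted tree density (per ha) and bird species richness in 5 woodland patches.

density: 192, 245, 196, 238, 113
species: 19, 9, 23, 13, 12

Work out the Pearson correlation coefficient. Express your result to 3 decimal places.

n = 5, Σx = 984, Σy = 76, Σx² = 204718, Σy² = 1284, Σxy = 14811
nΣxy − ΣxΣy = 74055 − 74784 = -729
nΣx² − (Σx)² = 1023590 − 968256 = 55334; nΣy² − (Σy)² = 6420 − 5776 = 644
r = -729 / √(55334 × 644) = -729 / 5969.5139 ≈ -0.122

-0.122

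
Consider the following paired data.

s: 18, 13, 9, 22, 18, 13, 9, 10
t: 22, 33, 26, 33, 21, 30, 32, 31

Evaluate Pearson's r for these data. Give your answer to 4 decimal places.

-0.2485

n = 8, Σs = 112, Σt = 228, Σs² = 1732, Σt² = 6664, Σst = 3151
nΣst − ΣsΣt = 25208 − 25536 = -328
nΣs² − (Σs)² = 13856 − 12544 = 1312; nΣt² − (Σt)² = 53312 − 51984 = 1328
r = -328 / √(1312 × 1328) = -328 / 1319.9758 ≈ -0.2485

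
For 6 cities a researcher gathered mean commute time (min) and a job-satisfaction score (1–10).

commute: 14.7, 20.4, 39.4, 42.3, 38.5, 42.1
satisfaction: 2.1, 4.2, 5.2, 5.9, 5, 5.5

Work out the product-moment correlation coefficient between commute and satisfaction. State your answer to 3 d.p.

0.928

n = 6, Σx = 197.4, Σy = 27.9, Σx² = 7228.56, Σy² = 139.15, Σxy = 995.05
nΣxy − ΣxΣy = 5970.3 − 5507.46 = 462.84
nΣx² − (Σx)² = 43371.36 − 38966.76 = 4404.6; nΣy² − (Σy)² = 834.9 − 778.41 = 56.49
r = 462.84 / √(4404.6 × 56.49) = 462.84 / 498.8144 ≈ 0.928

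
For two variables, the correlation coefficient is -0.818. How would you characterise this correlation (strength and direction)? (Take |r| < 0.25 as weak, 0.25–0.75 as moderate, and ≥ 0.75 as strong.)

strong negative

r = -0.818 < 0 so the relationship is negative.
|r| = 0.818, which falls in the strong range.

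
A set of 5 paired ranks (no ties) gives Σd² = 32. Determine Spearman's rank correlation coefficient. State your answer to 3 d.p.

ρ = 1 − 6Σd² / [n(n²−1)] = 1 − 6×32 / (5×24)
  = 1 − 192/120 = 1 − 1.6000 ≈ -0.600

-0.600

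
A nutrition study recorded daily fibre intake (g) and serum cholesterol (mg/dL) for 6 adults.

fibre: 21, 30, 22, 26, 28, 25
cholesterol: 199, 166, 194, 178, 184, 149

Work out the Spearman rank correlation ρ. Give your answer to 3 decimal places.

-0.600

Rank fibre: 1, 6, 2, 4, 5, 3
Rank cholesterol: 6, 2, 5, 3, 4, 1
d = rank(fibre) − rank(cholesterol): -5, 4, -3, 1, 1, 2; Σd² = 56
ρ = 1 − 6Σd² / [n(n²−1)] = 1 − 6×56 / (6×35) = 1 − 336/210 ≈ -0.600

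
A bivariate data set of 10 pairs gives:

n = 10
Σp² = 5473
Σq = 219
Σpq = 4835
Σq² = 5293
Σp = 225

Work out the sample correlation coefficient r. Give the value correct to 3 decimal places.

-0.205

r = (nΣpq − ΣpΣq) / √[(nΣp² − (Σp)²)(nΣq² − (Σq)²)]
Numerator: 10×4835 − 225×219 = -925
Denominator: √[(54730 − 50625)(52930 − 47961)] = √[4105 × 4969] = 4516.3863
r = -925 / 4516.3863 ≈ -0.205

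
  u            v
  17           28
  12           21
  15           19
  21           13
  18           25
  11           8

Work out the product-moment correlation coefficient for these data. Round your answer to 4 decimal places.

0.2698

n = 6, Σu = 94, Σv = 114, Σu² = 1544, Σv² = 2444, Σuv = 1824
nΣuv − ΣuΣv = 10944 − 10716 = 228
nΣu² − (Σu)² = 9264 − 8836 = 428; nΣv² − (Σv)² = 14664 − 12996 = 1668
r = 228 / √(428 × 1668) = 228 / 844.9284 ≈ 0.2698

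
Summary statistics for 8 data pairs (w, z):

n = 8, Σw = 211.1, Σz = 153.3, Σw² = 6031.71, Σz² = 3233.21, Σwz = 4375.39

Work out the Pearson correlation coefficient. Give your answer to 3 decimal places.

0.894

r = (nΣwz − ΣwΣz) / √[(nΣw² − (Σw)²)(nΣz² − (Σz)²)]
Numerator: 8×4375.39 − 211.1×153.3 = 2641.49
Denominator: √[(48253.68 − 44563.21)(25865.68 − 23500.89)] = √[3690.47 × 2364.79] = 2954.1812
r = 2641.49 / 2954.1812 ≈ 0.894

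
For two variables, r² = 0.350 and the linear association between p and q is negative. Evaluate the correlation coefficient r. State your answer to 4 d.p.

|r| = √0.350 = 0.5916
The association is negative, so r = −0.5916.

-0.5916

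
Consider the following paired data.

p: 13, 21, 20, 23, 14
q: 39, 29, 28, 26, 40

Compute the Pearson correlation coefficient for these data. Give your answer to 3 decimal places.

-0.979

n = 5, Σp = 91, Σq = 162, Σp² = 1735, Σq² = 5422, Σpq = 2834
nΣpq − ΣpΣq = 14170 − 14742 = -572
nΣp² − (Σp)² = 8675 − 8281 = 394; nΣq² − (Σq)² = 27110 − 26244 = 866
r = -572 / √(394 × 866) = -572 / 584.1267 ≈ -0.979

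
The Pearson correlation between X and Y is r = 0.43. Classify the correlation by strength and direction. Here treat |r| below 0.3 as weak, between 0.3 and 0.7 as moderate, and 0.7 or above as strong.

r = 0.43 > 0 so the relationship is positive.
|r| = 0.43, which falls in the moderate range.

moderate positive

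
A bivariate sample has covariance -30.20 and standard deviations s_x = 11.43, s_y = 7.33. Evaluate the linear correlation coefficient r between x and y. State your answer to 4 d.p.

r = Cov(x,y) / (s_x · s_y) = -30.20 / (11.43 × 7.33)
  = -30.20 / 83.7819 ≈ -0.3605

-0.3605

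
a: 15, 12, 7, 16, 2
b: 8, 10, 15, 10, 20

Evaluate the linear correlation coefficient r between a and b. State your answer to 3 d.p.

-0.964

n = 5, Σa = 52, Σb = 63, Σa² = 678, Σb² = 889, Σab = 545
nΣab − ΣaΣb = 2725 − 3276 = -551
nΣa² − (Σa)² = 3390 − 2704 = 686; nΣb² − (Σb)² = 4445 − 3969 = 476
r = -551 / √(686 × 476) = -551 / 571.4333 ≈ -0.964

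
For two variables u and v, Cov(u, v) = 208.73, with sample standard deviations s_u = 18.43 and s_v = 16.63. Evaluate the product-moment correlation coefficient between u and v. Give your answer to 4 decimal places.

0.6810

r = Cov(u,v) / (s_u · s_v) = 208.73 / (18.43 × 16.63)
  = 208.73 / 306.4909 ≈ 0.6810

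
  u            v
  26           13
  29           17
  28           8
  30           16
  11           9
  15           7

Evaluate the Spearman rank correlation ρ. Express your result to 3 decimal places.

0.657

Rank u: 3, 5, 4, 6, 1, 2
Rank v: 4, 6, 2, 5, 3, 1
d = rank(u) − rank(v): -1, -1, 2, 1, -2, 1; Σd² = 12
ρ = 1 − 6Σd² / [n(n²−1)] = 1 − 6×12 / (6×35) = 1 − 72/210 ≈ 0.657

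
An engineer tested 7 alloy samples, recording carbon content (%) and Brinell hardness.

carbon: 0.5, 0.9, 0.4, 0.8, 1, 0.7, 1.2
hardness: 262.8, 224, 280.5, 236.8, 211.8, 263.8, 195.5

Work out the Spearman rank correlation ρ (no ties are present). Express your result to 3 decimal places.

-0.964

Rank carbon: 2, 5, 1, 4, 6, 3, 7
Rank hardness: 5, 3, 7, 4, 2, 6, 1
d = rank(carbon) − rank(hardness): -3, 2, -6, 0, 4, -3, 6; Σd² = 110
ρ = 1 − 6Σd² / [n(n²−1)] = 1 − 6×110 / (7×48) = 1 − 660/336 ≈ -0.964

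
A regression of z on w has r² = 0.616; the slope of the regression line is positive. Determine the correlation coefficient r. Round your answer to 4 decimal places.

0.7849

|r| = √0.616 = 0.7849
The association is positive, so r = 0.7849.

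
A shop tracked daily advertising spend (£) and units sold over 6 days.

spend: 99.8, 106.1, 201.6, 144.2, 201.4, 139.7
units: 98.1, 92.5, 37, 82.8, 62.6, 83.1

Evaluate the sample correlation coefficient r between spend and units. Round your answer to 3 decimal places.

-0.924

n = 6, Σx = 892.8, Σy = 456.1, Σx² = 142731.5, Σy² = 37229.07, Σxy = 63220.3
nΣxy − ΣxΣy = 379321.8 − 407206.08 = -27884.28
nΣx² − (Σx)² = 856389 − 797091.84 = 59297.16; nΣy² − (Σy)² = 223374.42 − 208027.21 = 15347.21
r = -27884.28 / √(59297.16 × 15347.21) = -27884.28 / 30166.9681 ≈ -0.924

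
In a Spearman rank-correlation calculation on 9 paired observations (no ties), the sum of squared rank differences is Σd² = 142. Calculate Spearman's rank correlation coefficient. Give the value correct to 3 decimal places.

ρ = 1 − 6Σd² / [n(n²−1)] = 1 − 6×142 / (9×80)
  = 1 − 852/720 = 1 − 1.1833 ≈ -0.183

-0.183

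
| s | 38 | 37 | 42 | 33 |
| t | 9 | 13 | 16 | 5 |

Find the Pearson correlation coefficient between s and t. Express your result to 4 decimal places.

0.8947

n = 4, Σs = 150, Σt = 43, Σs² = 5666, Σt² = 531, Σst = 1660
nΣst − ΣsΣt = 6640 − 6450 = 190
nΣs² − (Σs)² = 22664 − 22500 = 164; nΣt² − (Σt)² = 2124 − 1849 = 275
r = 190 / √(164 × 275) = 190 / 212.3676 ≈ 0.8947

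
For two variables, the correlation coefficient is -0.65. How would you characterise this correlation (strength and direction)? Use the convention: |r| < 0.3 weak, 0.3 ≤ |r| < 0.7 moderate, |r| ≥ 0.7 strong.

moderate negative

r = -0.65 < 0 so the relationship is negative.
|r| = 0.65, which falls in the moderate range.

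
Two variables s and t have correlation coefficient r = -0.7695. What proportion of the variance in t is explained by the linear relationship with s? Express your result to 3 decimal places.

0.592

r² = (-0.7695)² = 0.592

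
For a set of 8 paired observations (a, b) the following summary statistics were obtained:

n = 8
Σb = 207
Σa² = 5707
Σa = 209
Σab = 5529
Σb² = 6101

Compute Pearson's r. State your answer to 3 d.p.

0.282

r = (nΣab − ΣaΣb) / √[(nΣa² − (Σa)²)(nΣb² − (Σb)²)]
Numerator: 8×5529 − 209×207 = 969
Denominator: √[(45656 − 43681)(48808 − 42849)] = √[1975 × 5959] = 3430.6013
r = 969 / 3430.6013 ≈ 0.282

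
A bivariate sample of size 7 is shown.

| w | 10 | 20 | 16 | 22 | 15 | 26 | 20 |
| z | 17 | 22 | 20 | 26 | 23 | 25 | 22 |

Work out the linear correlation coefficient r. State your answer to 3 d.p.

0.850

n = 7, Σw = 129, Σz = 155, Σw² = 2541, Σz² = 3487, Σwz = 2937
nΣwz − ΣwΣz = 20559 − 19995 = 564
nΣw² − (Σw)² = 17787 − 16641 = 1146; nΣz² − (Σz)² = 24409 − 24025 = 384
r = 564 / √(1146 × 384) = 564 / 663.3732 ≈ 0.850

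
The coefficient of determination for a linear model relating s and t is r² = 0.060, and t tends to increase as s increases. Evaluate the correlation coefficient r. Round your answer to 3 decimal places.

0.245

|r| = √0.060 = 0.245
The association is positive, so r = 0.245.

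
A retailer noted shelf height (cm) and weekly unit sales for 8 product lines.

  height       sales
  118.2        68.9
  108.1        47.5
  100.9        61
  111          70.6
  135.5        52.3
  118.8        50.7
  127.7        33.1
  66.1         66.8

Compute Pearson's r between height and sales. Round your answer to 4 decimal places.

-0.4902

n = 8, Σx = 886.3, Σy = 450.9, Σx² = 101308.85, Σy² = 26572.45, Σxy = 49022.39
nΣxy − ΣxΣy = 392179.12 − 399632.67 = -7453.55
nΣx² − (Σx)² = 810470.8 − 785527.69 = 24943.11; nΣy² − (Σy)² = 212579.6 − 203310.81 = 9268.79
r = -7453.55 / √(24943.11 × 9268.79) = -7453.55 / 15205.0139 ≈ -0.4902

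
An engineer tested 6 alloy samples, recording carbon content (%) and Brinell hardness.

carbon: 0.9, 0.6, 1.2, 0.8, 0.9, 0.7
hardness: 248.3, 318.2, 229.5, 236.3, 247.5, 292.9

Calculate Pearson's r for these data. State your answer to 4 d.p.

n = 6, Σx = 5.1, Σy = 1572.7, Σx² = 4.55, Σy² = 418458.73, Σxy = 1306.61
nΣxy − ΣxΣy = 7839.66 − 8020.77 = -181.11
nΣx² − (Σx)² = 27.3 − 26.01 = 1.29; nΣy² − (Σy)² = 2510752.38 − 2473385.29 = 37367.09
r = -181.11 / √(1.29 × 37367.09) = -181.11 / 219.5531 ≈ -0.8249

-0.8249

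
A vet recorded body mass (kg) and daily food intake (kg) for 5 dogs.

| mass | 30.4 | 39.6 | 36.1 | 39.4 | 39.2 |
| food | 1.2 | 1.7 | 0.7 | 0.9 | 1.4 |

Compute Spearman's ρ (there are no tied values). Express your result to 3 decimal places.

Rank mass: 1, 5, 2, 4, 3
Rank food: 3, 5, 1, 2, 4
d = rank(mass) − rank(food): -2, 0, 1, 2, -1; Σd² = 10
ρ = 1 − 6Σd² / [n(n²−1)] = 1 − 6×10 / (5×24) = 1 − 60/120 ≈ 0.500

0.500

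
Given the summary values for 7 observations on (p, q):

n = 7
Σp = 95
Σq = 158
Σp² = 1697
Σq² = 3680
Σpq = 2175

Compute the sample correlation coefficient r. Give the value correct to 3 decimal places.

0.143

r = (nΣpq − ΣpΣq) / √[(nΣp² − (Σp)²)(nΣq² − (Σq)²)]
Numerator: 7×2175 − 95×158 = 215
Denominator: √[(11879 − 9025)(25760 − 24964)] = √[2854 × 796] = 1507.2438
r = 215 / 1507.2438 ≈ 0.143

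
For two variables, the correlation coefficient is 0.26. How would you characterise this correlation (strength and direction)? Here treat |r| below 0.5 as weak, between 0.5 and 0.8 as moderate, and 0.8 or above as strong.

weak positive

r = 0.26 > 0 so the relationship is positive.
|r| = 0.26, which falls in the weak range.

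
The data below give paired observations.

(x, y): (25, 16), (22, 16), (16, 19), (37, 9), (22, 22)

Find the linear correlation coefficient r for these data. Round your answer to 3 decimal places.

-0.852

n = 5, Σx = 122, Σy = 82, Σx² = 3218, Σy² = 1438, Σxy = 1873
nΣxy − ΣxΣy = 9365 − 10004 = -639
nΣx² − (Σx)² = 16090 − 14884 = 1206; nΣy² − (Σy)² = 7190 − 6724 = 466
r = -639 / √(1206 × 466) = -639 / 749.6639 ≈ -0.852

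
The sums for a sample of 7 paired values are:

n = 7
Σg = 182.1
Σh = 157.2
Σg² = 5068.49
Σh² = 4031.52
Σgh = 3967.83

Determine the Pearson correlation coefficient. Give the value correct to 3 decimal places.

r = (nΣgh − ΣgΣh) / √[(nΣg² − (Σg)²)(nΣh² − (Σh)²)]
Numerator: 7×3967.83 − 182.1×157.2 = -851.31
Denominator: √[(35479.43 − 33160.41)(28220.64 − 24711.84)] = √[2319.02 × 3508.8] = 2852.5388
r = -851.31 / 2852.5388 ≈ -0.298

-0.298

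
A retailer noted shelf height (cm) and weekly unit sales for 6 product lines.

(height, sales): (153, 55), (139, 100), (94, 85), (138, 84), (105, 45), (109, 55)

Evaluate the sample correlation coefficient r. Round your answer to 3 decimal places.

0.182

n = 6, Σx = 738, Σy = 424, Σx² = 93516, Σy² = 32356, Σxy = 52617
nΣxy − ΣxΣy = 315702 − 312912 = 2790
nΣx² − (Σx)² = 561096 − 544644 = 16452; nΣy² − (Σy)² = 194136 − 179776 = 14360
r = 2790 / √(16452 × 14360) = 2790 / 15370.4496 ≈ 0.182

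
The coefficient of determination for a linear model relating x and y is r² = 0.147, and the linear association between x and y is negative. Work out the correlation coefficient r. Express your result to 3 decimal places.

-0.383

|r| = √0.147 = 0.383
The association is negative, so r = −0.383.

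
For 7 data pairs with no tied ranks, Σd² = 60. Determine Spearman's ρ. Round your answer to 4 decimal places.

-0.0714

ρ = 1 − 6Σd² / [n(n²−1)] = 1 − 6×60 / (7×48)
  = 1 − 360/336 = 1 − 1.07143 ≈ -0.0714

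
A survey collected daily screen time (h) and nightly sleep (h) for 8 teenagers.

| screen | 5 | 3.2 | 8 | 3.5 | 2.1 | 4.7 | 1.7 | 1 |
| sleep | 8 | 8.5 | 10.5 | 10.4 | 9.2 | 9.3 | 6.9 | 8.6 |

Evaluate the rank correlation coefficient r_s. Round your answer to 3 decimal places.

Rank screen: 7, 4, 8, 5, 3, 6, 2, 1
Rank sleep: 2, 3, 8, 7, 5, 6, 1, 4
d = rank(screen) − rank(sleep): 5, 1, 0, -2, -2, 0, 1, -3; Σd² = 44
ρ = 1 − 6Σd² / [n(n²−1)] = 1 − 6×44 / (8×63) = 1 − 264/504 ≈ 0.476

0.476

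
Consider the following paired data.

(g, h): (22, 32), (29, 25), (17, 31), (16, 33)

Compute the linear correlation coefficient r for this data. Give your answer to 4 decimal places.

n = 4, Σg = 84, Σh = 121, Σg² = 1870, Σh² = 3699, Σgh = 2484
nΣgh − ΣgΣh = 9936 − 10164 = -228
nΣg² − (Σg)² = 7480 − 7056 = 424; nΣh² − (Σh)² = 14796 − 14641 = 155
r = -228 / √(424 × 155) = -228 / 256.3591 ≈ -0.8894

-0.8894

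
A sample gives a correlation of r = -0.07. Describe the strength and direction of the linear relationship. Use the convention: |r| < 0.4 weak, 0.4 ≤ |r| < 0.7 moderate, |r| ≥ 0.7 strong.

weak negative

r = -0.07 < 0 so the relationship is negative.
|r| = 0.07, which falls in the weak range.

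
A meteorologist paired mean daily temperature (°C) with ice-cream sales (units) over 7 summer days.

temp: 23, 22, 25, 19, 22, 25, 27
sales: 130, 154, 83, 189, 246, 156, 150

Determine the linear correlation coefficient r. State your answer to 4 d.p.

n = 7, Σx = 163, Σy = 1108, Σx² = 3837, Σy² = 190578, Σxy = 25406
nΣxy − ΣxΣy = 177842 − 180604 = -2762
nΣx² − (Σx)² = 26859 − 26569 = 290; nΣy² − (Σy)² = 1334046 − 1227664 = 106382
r = -2762 / √(290 × 106382) = -2762 / 5554.3478 ≈ -0.4973

-0.4973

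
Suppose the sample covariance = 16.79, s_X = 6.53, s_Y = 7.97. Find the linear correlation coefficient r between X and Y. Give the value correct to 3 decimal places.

0.323

r = Cov(X,Y) / (s_X · s_Y) = 16.79 / (6.53 × 7.97)
  = 16.79 / 52.0441 ≈ 0.323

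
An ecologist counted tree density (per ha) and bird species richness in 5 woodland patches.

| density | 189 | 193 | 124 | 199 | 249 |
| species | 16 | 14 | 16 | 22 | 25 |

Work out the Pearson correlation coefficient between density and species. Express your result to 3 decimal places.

n = 5, Σx = 954, Σy = 93, Σx² = 189948, Σy² = 1817, Σxy = 18313
nΣxy − ΣxΣy = 91565 − 88722 = 2843
nΣx² − (Σx)² = 949740 − 910116 = 39624; nΣy² − (Σy)² = 9085 − 8649 = 436
r = 2843 / √(39624 × 436) = 2843 / 4156.4485 ≈ 0.684

0.684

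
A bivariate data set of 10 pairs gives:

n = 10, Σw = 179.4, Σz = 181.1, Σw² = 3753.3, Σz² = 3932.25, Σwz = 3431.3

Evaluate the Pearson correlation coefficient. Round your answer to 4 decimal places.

r = (nΣwz − ΣwΣz) / √[(nΣw² − (Σw)²)(nΣz² − (Σz)²)]
Numerator: 10×3431.3 − 179.4×181.1 = 1823.66
Denominator: √[(37533 − 32184.36)(39322.5 − 32797.21)] = √[5348.64 × 6525.29] = 5907.7430
r = 1823.66 / 5907.7430 ≈ 0.3087

0.3087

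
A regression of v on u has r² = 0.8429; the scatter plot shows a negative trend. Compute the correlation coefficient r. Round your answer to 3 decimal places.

-0.918

|r| = √0.8429 = 0.918
The association is negative, so r = −0.918.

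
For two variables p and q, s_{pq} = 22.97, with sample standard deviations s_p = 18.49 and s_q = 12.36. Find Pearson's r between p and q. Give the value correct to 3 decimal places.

r = Cov(p,q) / (s_p · s_q) = 22.97 / (18.49 × 12.36)
  = 22.97 / 228.5364 ≈ 0.101

0.101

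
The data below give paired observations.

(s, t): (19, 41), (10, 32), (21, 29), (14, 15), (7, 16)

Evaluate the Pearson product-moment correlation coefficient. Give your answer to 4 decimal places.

n = 5, Σs = 71, Σt = 133, Σs² = 1147, Σt² = 4027, Σst = 2030
nΣst − ΣsΣt = 10150 − 9443 = 707
nΣs² − (Σs)² = 5735 − 5041 = 694; nΣt² − (Σt)² = 20135 − 17689 = 2446
r = 707 / √(694 × 2446) = 707 / 1302.8906 ≈ 0.5426

0.5426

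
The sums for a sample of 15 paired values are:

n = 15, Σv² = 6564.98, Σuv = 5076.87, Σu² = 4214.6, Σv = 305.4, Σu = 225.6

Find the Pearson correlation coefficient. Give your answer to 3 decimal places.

0.906

r = (nΣuv − ΣuΣv) / √[(nΣu² − (Σu)²)(nΣv² − (Σv)²)]
Numerator: 15×5076.87 − 225.6×305.4 = 7254.81
Denominator: √[(63219 − 50895.36)(98474.7 − 93269.16)] = √[12323.64 × 5205.54] = 8009.4445
r = 7254.81 / 8009.4445 ≈ 0.906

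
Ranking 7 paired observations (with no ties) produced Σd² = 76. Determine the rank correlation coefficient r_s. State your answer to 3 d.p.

ρ = 1 − 6Σd² / [n(n²−1)] = 1 − 6×76 / (7×48)
  = 1 − 456/336 = 1 − 1.3571 ≈ -0.357

-0.357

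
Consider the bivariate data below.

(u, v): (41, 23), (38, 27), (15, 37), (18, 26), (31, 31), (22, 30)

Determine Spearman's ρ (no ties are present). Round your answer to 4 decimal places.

Rank u: 6, 5, 1, 2, 4, 3
Rank v: 1, 3, 6, 2, 5, 4
d = rank(u) − rank(v): 5, 2, -5, 0, -1, -1; Σd² = 56
ρ = 1 − 6Σd² / [n(n²−1)] = 1 − 6×56 / (6×35) = 1 − 336/210 ≈ -0.6000

-0.6000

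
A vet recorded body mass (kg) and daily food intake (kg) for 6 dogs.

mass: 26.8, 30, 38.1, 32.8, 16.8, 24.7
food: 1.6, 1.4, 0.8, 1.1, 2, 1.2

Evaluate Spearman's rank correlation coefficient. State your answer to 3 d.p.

-0.829

Rank mass: 3, 4, 6, 5, 1, 2
Rank food: 5, 4, 1, 2, 6, 3
d = rank(mass) − rank(food): -2, 0, 5, 3, -5, -1; Σd² = 64
ρ = 1 − 6Σd² / [n(n²−1)] = 1 − 6×64 / (6×35) = 1 − 384/210 ≈ -0.829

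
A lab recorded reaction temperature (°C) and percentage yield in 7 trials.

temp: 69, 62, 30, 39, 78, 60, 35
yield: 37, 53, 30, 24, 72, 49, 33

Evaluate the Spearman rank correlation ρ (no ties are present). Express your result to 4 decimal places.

0.7857

Rank temp: 6, 5, 1, 3, 7, 4, 2
Rank yield: 4, 6, 2, 1, 7, 5, 3
d = rank(temp) − rank(yield): 2, -1, -1, 2, 0, -1, -1; Σd² = 12
ρ = 1 − 6Σd² / [n(n²−1)] = 1 − 6×12 / (7×48) = 1 − 72/336 ≈ 0.7857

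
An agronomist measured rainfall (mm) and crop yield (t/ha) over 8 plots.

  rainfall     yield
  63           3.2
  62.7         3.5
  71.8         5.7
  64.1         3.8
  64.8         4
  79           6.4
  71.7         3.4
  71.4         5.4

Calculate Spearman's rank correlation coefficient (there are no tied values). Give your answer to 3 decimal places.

Rank rainfall: 2, 1, 7, 3, 4, 8, 6, 5
Rank yield: 1, 3, 7, 4, 5, 8, 2, 6
d = rank(rainfall) − rank(yield): 1, -2, 0, -1, -1, 0, 4, -1; Σd² = 24
ρ = 1 − 6Σd² / [n(n²−1)] = 1 − 6×24 / (8×63) = 1 − 144/504 ≈ 0.714

0.714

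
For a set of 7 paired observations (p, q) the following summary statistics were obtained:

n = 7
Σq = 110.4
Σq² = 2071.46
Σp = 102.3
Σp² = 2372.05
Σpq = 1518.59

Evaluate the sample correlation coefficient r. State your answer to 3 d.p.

r = (nΣpq − ΣpΣq) / √[(nΣp² − (Σp)²)(nΣq² − (Σq)²)]
Numerator: 7×1518.59 − 102.3×110.4 = -663.79
Denominator: √[(16604.35 − 10465.29)(14500.22 − 12188.16)] = √[6139.06 × 2312.06] = 3767.4760
r = -663.79 / 3767.4760 ≈ -0.176

-0.176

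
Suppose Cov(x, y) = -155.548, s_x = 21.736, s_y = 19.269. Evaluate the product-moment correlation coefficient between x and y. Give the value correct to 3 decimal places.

-0.371

r = Cov(x,y) / (s_x · s_y) = -155.548 / (21.736 × 19.269)
  = -155.548 / 418.8310 ≈ -0.371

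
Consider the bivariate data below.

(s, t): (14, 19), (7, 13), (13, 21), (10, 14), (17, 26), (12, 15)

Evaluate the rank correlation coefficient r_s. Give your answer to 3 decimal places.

0.943

Rank s: 5, 1, 4, 2, 6, 3
Rank t: 4, 1, 5, 2, 6, 3
d = rank(s) − rank(t): 1, 0, -1, 0, 0, 0; Σd² = 2
ρ = 1 − 6Σd² / [n(n²−1)] = 1 − 6×2 / (6×35) = 1 − 12/210 ≈ 0.943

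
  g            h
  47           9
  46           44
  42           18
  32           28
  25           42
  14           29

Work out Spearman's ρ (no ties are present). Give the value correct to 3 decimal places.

Rank g: 6, 5, 4, 3, 2, 1
Rank h: 1, 6, 2, 3, 5, 4
d = rank(g) − rank(h): 5, -1, 2, 0, -3, -3; Σd² = 48
ρ = 1 − 6Σd² / [n(n²−1)] = 1 − 6×48 / (6×35) = 1 − 288/210 ≈ -0.371

-0.371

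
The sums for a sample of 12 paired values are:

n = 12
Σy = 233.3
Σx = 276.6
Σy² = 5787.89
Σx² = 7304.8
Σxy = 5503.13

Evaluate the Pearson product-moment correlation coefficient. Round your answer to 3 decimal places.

0.116

r = (nΣxy − ΣxΣy) / √[(nΣx² − (Σx)²)(nΣy² − (Σy)²)]
Numerator: 12×5503.13 − 276.6×233.3 = 1506.78
Denominator: √[(87657.6 − 76507.56)(69454.68 − 54428.89)] = √[11150.04 × 15025.79] = 12943.6533
r = 1506.78 / 12943.6533 ≈ 0.116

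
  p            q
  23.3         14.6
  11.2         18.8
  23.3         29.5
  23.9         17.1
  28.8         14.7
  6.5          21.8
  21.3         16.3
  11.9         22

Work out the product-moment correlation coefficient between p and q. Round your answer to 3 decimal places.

-0.312

n = 8, Σp = 150.2, Σq = 154.8, Σp² = 3249.42, Σq² = 3170.28, Σpq = 2820.83
nΣpq − ΣpΣq = 22566.64 − 23250.96 = -684.32
nΣp² − (Σp)² = 25995.36 − 22560.04 = 3435.32; nΣq² − (Σq)² = 25362.24 − 23963.04 = 1399.2
r = -684.32 / √(3435.32 × 1399.2) = -684.32 / 2192.4187 ≈ -0.312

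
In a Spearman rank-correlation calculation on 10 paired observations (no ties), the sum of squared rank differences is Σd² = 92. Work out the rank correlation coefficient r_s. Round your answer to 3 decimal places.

ρ = 1 − 6Σd² / [n(n²−1)] = 1 − 6×92 / (10×99)
  = 1 − 552/990 = 1 − 0.5576 ≈ 0.442

0.442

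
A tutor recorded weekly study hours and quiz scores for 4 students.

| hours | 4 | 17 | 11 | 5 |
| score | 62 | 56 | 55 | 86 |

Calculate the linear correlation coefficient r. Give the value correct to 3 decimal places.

n = 4, Σx = 37, Σy = 259, Σx² = 451, Σy² = 17401, Σxy = 2235
nΣxy − ΣxΣy = 8940 − 9583 = -643
nΣx² − (Σx)² = 1804 − 1369 = 435; nΣy² − (Σy)² = 69604 − 67081 = 2523
r = -643 / √(435 × 2523) = -643 / 1047.6187 ≈ -0.614

-0.614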